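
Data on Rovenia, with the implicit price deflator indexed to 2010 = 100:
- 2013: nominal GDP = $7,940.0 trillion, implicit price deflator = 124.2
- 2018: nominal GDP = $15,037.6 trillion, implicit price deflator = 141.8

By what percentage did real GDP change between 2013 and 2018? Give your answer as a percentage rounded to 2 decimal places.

65.88%

Deflate each year: 2013 → 7940.0/1.242 = 6392.91; 2018 → 15037.6/1.418 = 10604.80.
So real GDP changed by 10604.80/6392.91 − 1 = 0.6588, i.e. 65.88%.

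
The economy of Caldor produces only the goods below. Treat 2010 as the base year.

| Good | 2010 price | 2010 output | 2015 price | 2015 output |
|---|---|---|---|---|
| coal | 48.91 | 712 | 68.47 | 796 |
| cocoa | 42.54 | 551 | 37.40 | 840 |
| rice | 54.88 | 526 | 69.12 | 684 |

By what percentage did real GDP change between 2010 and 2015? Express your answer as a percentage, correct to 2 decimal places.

28.78%

Real GDP 2010 = Nominal GDP 2010 = 48.91·712 + 42.54·551 + 54.88·526 = 87130.34.
Real GDP 2015 (at 2010 prices) = 48.91·796 + 42.54·840 + 54.88·684 = 112203.88.
Real growth = 112203.88/87130.34 − 1 = 0.2878.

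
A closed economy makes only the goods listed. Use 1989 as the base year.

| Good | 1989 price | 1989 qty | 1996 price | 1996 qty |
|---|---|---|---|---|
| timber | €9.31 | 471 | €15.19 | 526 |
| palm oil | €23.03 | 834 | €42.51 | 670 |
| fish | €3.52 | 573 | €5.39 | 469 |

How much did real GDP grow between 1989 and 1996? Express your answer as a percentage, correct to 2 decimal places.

Real GDP 1989 = Nominal GDP 1989 = 9.31·471 + 23.03·834 + 3.52·573 = 25608.99.
Real GDP 1996 (at 1989 prices) = 9.31·526 + 23.03·670 + 3.52·469 = 21978.04.
Real growth = 21978.04/25608.99 − 1 = -0.1418.

-14.18%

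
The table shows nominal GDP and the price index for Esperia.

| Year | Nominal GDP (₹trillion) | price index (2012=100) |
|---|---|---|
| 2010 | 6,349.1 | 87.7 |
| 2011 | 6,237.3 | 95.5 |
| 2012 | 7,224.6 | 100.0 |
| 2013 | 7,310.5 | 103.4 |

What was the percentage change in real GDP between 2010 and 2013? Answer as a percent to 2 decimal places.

-2.34%

Real GDP 2010 = 6349.1/0.877 = 7239.57.
Real GDP 2013 = 7310.5/1.034 = 7070.12.
Change = 7070.12/7239.57 − 1 = -0.0234.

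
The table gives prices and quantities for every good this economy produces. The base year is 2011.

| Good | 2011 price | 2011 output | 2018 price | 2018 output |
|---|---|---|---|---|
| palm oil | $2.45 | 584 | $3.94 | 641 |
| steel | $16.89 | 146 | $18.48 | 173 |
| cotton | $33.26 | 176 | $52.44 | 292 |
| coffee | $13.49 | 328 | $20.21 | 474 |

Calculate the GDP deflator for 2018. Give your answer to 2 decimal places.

148.62

Nominal GDP 2018 = 3.94·641 + 18.48·173 + 52.44·292 + 20.21·474 = 30614.60.
Real GDP 2018 (at 2011 prices) = 2.45·641 + 16.89·173 + 33.26·292 + 13.49·474 = 20598.60.
Deflator = Nominal/Real × 100 = 30614.60/20598.60 × 100 = 148.625.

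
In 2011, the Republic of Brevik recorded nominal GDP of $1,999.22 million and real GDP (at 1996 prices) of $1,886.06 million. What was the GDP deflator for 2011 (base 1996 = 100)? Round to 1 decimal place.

106.0

GDP deflator = (Nominal / Real) × 100 = 1999.22 / 1886.06 × 100 = 106.00.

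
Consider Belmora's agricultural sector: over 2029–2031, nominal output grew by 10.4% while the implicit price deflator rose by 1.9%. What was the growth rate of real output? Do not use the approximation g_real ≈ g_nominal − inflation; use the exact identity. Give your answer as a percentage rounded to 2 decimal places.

8.34%

(1 + g_nom) = (1 + g_real)(1 + π), so g_real = 1.1040 / 1.0190 − 1 = 0.08342.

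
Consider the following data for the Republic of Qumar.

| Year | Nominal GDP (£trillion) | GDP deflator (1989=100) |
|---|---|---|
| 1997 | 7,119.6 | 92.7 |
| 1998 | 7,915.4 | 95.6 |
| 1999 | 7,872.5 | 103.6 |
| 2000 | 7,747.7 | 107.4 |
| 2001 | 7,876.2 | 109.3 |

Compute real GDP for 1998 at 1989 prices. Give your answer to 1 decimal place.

Real GDP 1998 = 7915.4 / 0.956 = 8279.71.

£8,279.7 trillion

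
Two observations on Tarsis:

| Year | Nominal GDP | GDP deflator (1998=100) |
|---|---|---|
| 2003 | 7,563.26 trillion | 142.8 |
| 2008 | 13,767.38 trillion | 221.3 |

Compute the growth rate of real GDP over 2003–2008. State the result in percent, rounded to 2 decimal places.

Real GDP 2003 = 7563.26 / 1.428 = 5296.40.
Real GDP 2008 = 13767.38 / 2.213 = 6221.14.
Real growth = 6221.14 / 5296.40 − 1 = 0.1746.

17.46%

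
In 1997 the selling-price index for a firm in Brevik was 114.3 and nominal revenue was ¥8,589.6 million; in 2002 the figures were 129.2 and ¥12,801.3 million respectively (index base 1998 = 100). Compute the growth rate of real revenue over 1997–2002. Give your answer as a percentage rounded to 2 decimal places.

31.85%

Deflate each year: 1997 → 8589.6/1.143 = 7514.96; 2002 → 12801.3/1.292 = 9908.13.
So real revenue changed by 9908.13/7514.96 − 1 = 0.3185, i.e. 31.85%.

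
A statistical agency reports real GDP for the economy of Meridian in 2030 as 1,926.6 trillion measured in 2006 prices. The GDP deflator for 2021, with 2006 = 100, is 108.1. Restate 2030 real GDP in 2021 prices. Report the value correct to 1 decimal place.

Real GDP in 2021 prices = Real GDP in 2006 prices × (P_2021/P_2006) = 1926.6 × 1.081 = 2082.65.

2,082.7 trillion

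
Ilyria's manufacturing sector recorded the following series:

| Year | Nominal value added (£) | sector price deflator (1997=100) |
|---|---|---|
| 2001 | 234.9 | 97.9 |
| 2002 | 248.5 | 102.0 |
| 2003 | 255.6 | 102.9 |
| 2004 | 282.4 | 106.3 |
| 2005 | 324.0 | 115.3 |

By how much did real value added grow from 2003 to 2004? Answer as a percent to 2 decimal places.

Real value added 2003 = 255.6/1.029 = 248.40.
Real value added 2004 = 282.4/1.063 = 265.66.
Change = 265.66/248.40 − 1 = 0.0695.

6.95%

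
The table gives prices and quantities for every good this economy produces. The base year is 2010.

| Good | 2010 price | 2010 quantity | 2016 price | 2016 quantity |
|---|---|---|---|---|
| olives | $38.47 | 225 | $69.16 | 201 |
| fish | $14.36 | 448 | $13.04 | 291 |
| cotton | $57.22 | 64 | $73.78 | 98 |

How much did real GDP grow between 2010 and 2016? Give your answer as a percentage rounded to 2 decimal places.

-6.57%

Real GDP 2010 = Nominal GDP 2010 = 38.47·225 + 14.36·448 + 57.22·64 = 18751.11.
Real GDP 2016 (at 2010 prices) = 38.47·201 + 14.36·291 + 57.22·98 = 17518.79.
Real growth = 17518.79/18751.11 − 1 = -0.0657.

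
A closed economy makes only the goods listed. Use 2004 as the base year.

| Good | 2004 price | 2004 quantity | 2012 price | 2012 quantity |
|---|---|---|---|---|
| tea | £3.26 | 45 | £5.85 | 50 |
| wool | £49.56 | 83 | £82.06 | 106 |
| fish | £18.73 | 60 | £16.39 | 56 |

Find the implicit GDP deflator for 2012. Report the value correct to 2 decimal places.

Nominal GDP 2012 = 5.85·50 + 82.06·106 + 16.39·56 = 9908.70.
Real GDP 2012 (at 2004 prices) = 3.26·50 + 49.56·106 + 18.73·56 = 6465.24.
Deflator = Nominal/Real × 100 = 9908.70/6465.24 × 100 = 153.261.

153.26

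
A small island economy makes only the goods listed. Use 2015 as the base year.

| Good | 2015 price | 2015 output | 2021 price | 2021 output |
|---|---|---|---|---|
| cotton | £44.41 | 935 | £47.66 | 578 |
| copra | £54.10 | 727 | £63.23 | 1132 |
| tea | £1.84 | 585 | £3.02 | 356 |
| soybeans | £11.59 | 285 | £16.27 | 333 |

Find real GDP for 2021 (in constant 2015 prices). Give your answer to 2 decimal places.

£91424.69

Real GDP 2021 = Σ (p_2015 × q_2021) = 44.41·578 + 54.10·1132 + 1.84·356 + 11.59·333 = 91424.69.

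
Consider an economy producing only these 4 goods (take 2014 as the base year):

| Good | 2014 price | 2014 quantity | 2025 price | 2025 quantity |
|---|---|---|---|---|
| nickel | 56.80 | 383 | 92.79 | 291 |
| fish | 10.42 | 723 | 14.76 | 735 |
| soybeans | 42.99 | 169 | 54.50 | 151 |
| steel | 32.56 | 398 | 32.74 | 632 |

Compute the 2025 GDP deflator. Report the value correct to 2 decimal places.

Nominal GDP 2025 = 92.79·291 + 14.76·735 + 54.50·151 + 32.74·632 = 66771.67.
Real GDP 2025 (at 2014 prices) = 56.80·291 + 10.42·735 + 42.99·151 + 32.56·632 = 51256.91.
Deflator = Nominal/Real × 100 = 66771.67/51256.91 × 100 = 130.269.

130.27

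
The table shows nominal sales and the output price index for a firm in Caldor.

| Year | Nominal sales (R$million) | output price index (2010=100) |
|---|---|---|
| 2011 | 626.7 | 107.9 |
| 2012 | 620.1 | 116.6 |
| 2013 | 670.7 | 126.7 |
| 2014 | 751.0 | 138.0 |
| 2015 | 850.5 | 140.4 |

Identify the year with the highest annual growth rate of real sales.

2012: real = 620.1/1.166 = 531.82; growth vs 2011 (580.82) = -8.44%.
2013: real = 670.7/1.267 = 529.36; growth vs 2012 (531.82) = -0.46%.
2014: real = 751.0/1.380 = 544.20; growth vs 2013 (529.36) = 2.80%.
2015: real = 850.5/1.404 = 605.77; growth vs 2014 (544.20) = 11.31%.

2015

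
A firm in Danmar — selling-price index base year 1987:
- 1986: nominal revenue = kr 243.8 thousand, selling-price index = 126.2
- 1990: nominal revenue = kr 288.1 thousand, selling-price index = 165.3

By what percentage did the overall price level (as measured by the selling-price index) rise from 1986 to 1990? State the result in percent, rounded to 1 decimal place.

31.0%

Price-level change = 165.3 / 126.2 − 1 = 0.3098.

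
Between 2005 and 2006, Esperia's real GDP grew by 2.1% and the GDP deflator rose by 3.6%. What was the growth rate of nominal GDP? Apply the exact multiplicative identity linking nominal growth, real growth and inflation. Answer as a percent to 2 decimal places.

5.78%

(1 + g_nom) = (1 + g_real)(1 + π) = 1.0210 × 1.0360 = 1.05776.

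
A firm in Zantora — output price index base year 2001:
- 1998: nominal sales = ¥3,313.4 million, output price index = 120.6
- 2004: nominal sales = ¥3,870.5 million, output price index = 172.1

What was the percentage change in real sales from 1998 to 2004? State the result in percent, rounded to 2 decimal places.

-18.14%

Real sales 1998 = 3313.4 / 1.206 = 2747.43.
Real sales 2004 = 3870.5 / 1.721 = 2248.98.
Real growth = 2248.98 / 2747.43 − 1 = -0.1814.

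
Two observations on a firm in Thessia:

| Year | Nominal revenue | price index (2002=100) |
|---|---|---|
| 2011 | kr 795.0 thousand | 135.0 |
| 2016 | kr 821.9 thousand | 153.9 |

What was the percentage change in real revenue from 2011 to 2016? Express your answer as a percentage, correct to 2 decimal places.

-9.31%

Real revenue 2011 = 795.0 / 1.350 = 588.89.
Real revenue 2016 = 821.9 / 1.539 = 534.05.
Real growth = 534.05 / 588.89 − 1 = -0.0931.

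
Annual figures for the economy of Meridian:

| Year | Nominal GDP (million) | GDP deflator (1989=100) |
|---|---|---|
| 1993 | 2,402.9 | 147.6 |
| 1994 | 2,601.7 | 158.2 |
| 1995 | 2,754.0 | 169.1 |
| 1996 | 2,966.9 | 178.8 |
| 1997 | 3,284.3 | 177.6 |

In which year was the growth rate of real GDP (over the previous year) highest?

1994: real = 2601.7/1.582 = 1644.56; growth vs 1993 (1627.98) = 1.02%.
1995: real = 2754.0/1.691 = 1628.62; growth vs 1994 (1644.56) = -0.97%.
1996: real = 2966.9/1.788 = 1659.34; growth vs 1995 (1628.62) = 1.89%.
1997: real = 3284.3/1.776 = 1849.27; growth vs 1996 (1659.34) = 11.45%.

1997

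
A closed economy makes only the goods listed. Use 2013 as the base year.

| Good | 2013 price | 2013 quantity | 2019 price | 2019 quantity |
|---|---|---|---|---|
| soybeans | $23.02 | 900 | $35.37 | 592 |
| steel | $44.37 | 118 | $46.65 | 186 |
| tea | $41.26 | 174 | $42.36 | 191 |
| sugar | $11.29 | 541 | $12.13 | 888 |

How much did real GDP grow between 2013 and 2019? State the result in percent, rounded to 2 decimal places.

1.39%

Real GDP 2013 = Nominal GDP 2013 = 23.02·900 + 44.37·118 + 41.26·174 + 11.29·541 = 39240.79.
Real GDP 2019 (at 2013 prices) = 23.02·592 + 44.37·186 + 41.26·191 + 11.29·888 = 39786.84.
Real growth = 39786.84/39240.79 − 1 = 0.0139.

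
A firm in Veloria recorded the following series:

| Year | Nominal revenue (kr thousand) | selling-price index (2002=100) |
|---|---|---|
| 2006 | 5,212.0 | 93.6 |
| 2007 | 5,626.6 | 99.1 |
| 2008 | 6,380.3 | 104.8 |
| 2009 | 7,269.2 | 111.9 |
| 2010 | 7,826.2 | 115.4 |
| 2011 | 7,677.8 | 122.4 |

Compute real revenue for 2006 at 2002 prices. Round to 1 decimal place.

kr 5,568.4 thousand

Real revenue 2006 = 5212.0 / 0.936 = 5568.38.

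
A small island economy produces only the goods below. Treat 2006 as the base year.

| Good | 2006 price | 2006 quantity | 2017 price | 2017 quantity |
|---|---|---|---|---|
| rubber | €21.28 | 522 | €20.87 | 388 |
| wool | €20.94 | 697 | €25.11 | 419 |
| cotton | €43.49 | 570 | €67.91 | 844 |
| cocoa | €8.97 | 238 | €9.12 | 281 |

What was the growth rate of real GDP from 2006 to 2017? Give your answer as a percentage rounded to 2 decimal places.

Real GDP 2006 = Nominal GDP 2006 = 21.28·522 + 20.94·697 + 43.49·570 + 8.97·238 = 52627.50.
Real GDP 2017 (at 2006 prices) = 21.28·388 + 20.94·419 + 43.49·844 + 8.97·281 = 56256.63.
Real growth = 56256.63/52627.50 − 1 = 0.0690.

6.90%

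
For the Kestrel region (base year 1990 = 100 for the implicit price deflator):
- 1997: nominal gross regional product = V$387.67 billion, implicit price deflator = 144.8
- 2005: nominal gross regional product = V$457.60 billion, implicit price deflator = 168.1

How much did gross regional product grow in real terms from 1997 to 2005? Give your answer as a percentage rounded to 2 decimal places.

1.68%

Real gross regional product 1997 = 387.67 / 1.448 = 267.73.
Real gross regional product 2005 = 457.60 / 1.681 = 272.22.
Real growth = 272.22 / 267.73 − 1 = 0.0168.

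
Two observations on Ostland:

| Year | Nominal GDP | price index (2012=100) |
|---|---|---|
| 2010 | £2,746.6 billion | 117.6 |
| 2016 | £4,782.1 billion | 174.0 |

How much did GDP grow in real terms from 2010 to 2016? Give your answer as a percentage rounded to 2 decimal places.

Real GDP 2010 = 2746.6 / 1.176 = 2335.54.
Real GDP 2016 = 4782.1 / 1.740 = 2748.33.
Real growth = 2748.33 / 2335.54 − 1 = 0.1767.

17.67%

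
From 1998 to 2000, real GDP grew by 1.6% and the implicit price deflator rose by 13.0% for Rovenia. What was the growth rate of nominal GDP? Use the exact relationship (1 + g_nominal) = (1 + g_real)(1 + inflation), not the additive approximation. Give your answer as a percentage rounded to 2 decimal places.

14.81%

(1 + g_nom) = (1 + g_real)(1 + π) = 1.0160 × 1.1300 = 1.14808.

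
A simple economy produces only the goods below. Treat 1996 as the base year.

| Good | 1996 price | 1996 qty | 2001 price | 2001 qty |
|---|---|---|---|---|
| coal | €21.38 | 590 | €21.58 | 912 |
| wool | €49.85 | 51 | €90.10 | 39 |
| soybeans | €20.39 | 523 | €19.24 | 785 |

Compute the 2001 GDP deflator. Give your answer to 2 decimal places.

Nominal GDP 2001 = 21.58·912 + 90.10·39 + 19.24·785 = 38298.26.
Real GDP 2001 (at 1996 prices) = 21.38·912 + 49.85·39 + 20.39·785 = 37448.86.
Deflator = Nominal/Real × 100 = 38298.26/37448.86 × 100 = 102.268.

102.27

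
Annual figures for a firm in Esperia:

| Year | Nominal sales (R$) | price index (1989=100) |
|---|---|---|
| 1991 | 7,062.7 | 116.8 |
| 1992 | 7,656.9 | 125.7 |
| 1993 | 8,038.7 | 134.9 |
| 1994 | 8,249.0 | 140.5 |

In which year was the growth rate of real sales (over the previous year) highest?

1992

1992: real = 7656.9/1.257 = 6091.41; growth vs 1991 (6046.83) = 0.74%.
1993: real = 8038.7/1.349 = 5959.01; growth vs 1992 (6091.41) = -2.17%.
1994: real = 8249.0/1.405 = 5871.17; growth vs 1993 (5959.01) = -1.47%.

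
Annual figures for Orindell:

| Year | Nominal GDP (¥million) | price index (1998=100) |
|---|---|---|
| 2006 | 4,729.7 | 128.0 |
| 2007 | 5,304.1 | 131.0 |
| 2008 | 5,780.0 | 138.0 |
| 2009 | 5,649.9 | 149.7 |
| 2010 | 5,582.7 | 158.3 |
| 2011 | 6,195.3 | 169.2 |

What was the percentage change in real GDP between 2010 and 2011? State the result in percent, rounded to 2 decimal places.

3.82%

Real GDP 2010 = 5582.7/1.583 = 3526.66.
Real GDP 2011 = 6195.3/1.692 = 3661.52.
Change = 3661.52/3526.66 − 1 = 0.0382.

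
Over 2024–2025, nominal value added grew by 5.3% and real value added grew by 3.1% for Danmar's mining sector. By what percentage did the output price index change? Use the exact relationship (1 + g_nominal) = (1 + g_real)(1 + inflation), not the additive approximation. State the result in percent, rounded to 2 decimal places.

(1 + g_nom) = (1 + g_real)(1 + π), so π = 1.0530 / 1.0310 − 1 = 0.02134.

2.13%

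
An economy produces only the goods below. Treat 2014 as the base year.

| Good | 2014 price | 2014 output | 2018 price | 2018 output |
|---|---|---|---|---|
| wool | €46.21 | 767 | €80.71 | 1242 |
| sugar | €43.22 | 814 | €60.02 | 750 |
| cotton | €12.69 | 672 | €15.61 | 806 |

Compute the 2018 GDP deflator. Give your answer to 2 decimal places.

157.78

Nominal GDP 2018 = 80.71·1242 + 60.02·750 + 15.61·806 = 157838.48.
Real GDP 2018 (at 2014 prices) = 46.21·1242 + 43.22·750 + 12.69·806 = 100035.96.
Deflator = Nominal/Real × 100 = 157838.48/100035.96 × 100 = 157.782.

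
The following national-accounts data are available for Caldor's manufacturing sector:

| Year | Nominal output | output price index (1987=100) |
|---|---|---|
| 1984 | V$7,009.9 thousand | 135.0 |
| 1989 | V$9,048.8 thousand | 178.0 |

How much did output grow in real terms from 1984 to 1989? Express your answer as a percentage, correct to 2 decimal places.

-2.10%

Real output 1984 = 7009.9 / 1.350 = 5192.52.
Real output 1989 = 9048.8 / 1.780 = 5083.60.
Real growth = 5083.60 / 5192.52 − 1 = -0.0210.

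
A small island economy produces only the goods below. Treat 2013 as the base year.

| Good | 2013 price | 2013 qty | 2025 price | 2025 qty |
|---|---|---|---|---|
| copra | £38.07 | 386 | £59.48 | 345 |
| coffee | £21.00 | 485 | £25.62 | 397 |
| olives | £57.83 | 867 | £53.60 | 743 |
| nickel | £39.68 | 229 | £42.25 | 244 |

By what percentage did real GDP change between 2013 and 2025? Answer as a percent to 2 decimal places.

Real GDP 2013 = Nominal GDP 2013 = 38.07·386 + 21.00·485 + 57.83·867 + 39.68·229 = 84105.35.
Real GDP 2025 (at 2013 prices) = 38.07·345 + 21.00·397 + 57.83·743 + 39.68·244 = 74120.76.
Real growth = 74120.76/84105.35 − 1 = -0.1187.

-11.87%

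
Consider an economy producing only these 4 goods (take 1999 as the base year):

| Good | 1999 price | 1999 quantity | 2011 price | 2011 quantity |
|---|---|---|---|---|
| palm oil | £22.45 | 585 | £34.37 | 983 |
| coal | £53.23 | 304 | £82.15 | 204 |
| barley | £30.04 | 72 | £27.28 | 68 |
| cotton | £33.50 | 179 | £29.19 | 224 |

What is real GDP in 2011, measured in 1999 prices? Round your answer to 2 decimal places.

Real GDP 2011 = Σ (p_1999 × q_2011) = 22.45·983 + 53.23·204 + 30.04·68 + 33.50·224 = 42473.99.

£42473.99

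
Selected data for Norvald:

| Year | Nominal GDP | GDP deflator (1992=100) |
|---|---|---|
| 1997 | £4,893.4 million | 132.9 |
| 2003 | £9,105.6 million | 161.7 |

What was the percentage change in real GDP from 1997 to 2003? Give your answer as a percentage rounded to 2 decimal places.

52.94%

Real GDP 1997 = 4893.4 / 1.329 = 3682.02.
Real GDP 2003 = 9105.6 / 1.617 = 5631.17.
Real growth = 5631.17 / 3682.02 − 1 = 0.5294.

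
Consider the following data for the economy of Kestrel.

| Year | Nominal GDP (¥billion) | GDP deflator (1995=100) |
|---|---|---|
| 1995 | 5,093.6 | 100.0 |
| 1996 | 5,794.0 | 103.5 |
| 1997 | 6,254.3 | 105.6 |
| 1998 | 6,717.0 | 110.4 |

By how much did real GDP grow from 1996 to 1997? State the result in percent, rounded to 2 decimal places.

Real GDP 1996 = 5794.0/1.035 = 5598.07.
Real GDP 1997 = 6254.3/1.056 = 5922.63.
Change = 5922.63/5598.07 − 1 = 0.0580.

5.80%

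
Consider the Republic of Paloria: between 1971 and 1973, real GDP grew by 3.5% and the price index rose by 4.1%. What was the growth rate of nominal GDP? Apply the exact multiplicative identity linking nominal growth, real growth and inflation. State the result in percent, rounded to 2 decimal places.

7.74%

(1 + g_nom) = (1 + g_real)(1 + π) = 1.0350 × 1.0410 = 1.07744.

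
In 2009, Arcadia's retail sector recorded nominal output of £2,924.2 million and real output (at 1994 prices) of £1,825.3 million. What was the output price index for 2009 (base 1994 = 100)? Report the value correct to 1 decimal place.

160.2

output price index = (Nominal / Real) × 100 = 2924.2 / 1825.3 × 100 = 160.20.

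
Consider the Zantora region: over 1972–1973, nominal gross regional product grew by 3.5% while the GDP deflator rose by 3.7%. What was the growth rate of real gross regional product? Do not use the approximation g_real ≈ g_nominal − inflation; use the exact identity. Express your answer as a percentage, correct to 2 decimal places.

-0.19%

(1 + g_nom) = (1 + g_real)(1 + π), so g_real = 1.0350 / 1.0370 − 1 = -0.00193.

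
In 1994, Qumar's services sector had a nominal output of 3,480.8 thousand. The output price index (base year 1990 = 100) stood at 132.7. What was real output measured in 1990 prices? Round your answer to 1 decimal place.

2,623.1 thousand

Real output = Nominal / (output price index/100) = 3480.8 / 1.327 = 2623.06.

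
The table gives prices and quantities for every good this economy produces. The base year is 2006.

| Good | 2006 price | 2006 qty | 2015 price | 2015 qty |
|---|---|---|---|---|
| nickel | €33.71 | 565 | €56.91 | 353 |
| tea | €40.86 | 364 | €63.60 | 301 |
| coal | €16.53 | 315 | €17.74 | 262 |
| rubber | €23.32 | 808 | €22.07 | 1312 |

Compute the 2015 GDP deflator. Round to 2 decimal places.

123.19

Nominal GDP 2015 = 56.91·353 + 63.60·301 + 17.74·262 + 22.07·1312 = 72836.55.
Real GDP 2015 (at 2006 prices) = 33.71·353 + 40.86·301 + 16.53·262 + 23.32·1312 = 59125.19.
Deflator = Nominal/Real × 100 = 72836.55/59125.19 × 100 = 123.190.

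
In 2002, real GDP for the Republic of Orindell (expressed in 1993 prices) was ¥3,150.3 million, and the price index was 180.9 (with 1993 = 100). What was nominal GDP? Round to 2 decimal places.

Nominal GDP = Real × (price index/100) = 3150.3 × 1.809 = 5698.89.

¥5,698.89 million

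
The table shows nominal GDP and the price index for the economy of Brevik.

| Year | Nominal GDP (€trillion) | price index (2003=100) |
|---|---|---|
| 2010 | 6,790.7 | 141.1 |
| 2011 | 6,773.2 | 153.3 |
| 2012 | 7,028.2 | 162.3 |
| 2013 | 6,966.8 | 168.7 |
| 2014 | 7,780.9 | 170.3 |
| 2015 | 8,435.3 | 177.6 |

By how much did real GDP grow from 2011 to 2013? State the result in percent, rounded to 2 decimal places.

Real GDP 2011 = 6773.2/1.533 = 4418.26.
Real GDP 2013 = 6966.8/1.687 = 4129.70.
Change = 4129.70/4418.26 − 1 = -0.0653.

-6.53%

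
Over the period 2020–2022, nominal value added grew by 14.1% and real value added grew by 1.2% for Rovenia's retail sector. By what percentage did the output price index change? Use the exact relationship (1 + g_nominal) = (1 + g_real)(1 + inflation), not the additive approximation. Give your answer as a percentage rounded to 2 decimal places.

12.75%

(1 + g_nom) = (1 + g_real)(1 + π), so π = 1.1410 / 1.0120 − 1 = 0.12747.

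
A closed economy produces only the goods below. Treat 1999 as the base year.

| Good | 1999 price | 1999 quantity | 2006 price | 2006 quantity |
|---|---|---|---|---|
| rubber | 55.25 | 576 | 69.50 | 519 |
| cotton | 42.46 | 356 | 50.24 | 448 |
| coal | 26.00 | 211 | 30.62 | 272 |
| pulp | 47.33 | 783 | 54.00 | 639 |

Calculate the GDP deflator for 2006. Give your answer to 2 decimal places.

119.29

Nominal GDP 2006 = 69.50·519 + 50.24·448 + 30.62·272 + 54.00·639 = 101412.66.
Real GDP 2006 (at 1999 prices) = 55.25·519 + 42.46·448 + 26.00·272 + 47.33·639 = 85012.70.
Deflator = Nominal/Real × 100 = 101412.66/85012.70 × 100 = 119.291.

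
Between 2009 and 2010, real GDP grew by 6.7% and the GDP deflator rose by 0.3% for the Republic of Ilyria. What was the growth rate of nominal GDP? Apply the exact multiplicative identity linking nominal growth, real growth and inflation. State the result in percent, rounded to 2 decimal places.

(1 + g_nom) = (1 + g_real)(1 + π) = 1.0670 × 1.0030 = 1.07020.

7.02%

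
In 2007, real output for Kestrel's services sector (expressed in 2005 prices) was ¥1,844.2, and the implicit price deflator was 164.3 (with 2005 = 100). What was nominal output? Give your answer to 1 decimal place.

Nominal output = Real × (implicit price deflator/100) = 1844.2 × 1.643 = 3030.02.

¥3,030.0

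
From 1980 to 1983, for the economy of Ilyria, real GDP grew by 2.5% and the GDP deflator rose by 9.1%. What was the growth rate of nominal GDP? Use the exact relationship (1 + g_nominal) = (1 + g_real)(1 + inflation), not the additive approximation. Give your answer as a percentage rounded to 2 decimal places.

(1 + g_nom) = (1 + g_real)(1 + π) = 1.0250 × 1.0910 = 1.11828.

11.83%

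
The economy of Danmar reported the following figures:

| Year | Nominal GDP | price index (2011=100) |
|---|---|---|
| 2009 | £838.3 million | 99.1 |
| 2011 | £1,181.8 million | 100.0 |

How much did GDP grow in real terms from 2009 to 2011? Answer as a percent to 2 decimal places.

39.71%

Deflate each year: 2009 → 838.3/0.991 = 845.91; 2011 → 1181.8/1.000 = 1181.80.
So real GDP changed by 1181.80/845.91 − 1 = 0.3971, i.e. 39.71%.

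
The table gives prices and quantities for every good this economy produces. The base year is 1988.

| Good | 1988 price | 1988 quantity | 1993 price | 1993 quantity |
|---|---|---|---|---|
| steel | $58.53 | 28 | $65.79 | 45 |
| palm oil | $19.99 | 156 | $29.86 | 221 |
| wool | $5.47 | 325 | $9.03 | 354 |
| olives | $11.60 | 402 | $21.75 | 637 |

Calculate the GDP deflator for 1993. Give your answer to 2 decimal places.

Nominal GDP 1993 = 65.79·45 + 29.86·221 + 9.03·354 + 21.75·637 = 26610.98.
Real GDP 1993 (at 1988 prices) = 58.53·45 + 19.99·221 + 5.47·354 + 11.60·637 = 16377.22.
Deflator = Nominal/Real × 100 = 26610.98/16377.22 × 100 = 162.488.

162.49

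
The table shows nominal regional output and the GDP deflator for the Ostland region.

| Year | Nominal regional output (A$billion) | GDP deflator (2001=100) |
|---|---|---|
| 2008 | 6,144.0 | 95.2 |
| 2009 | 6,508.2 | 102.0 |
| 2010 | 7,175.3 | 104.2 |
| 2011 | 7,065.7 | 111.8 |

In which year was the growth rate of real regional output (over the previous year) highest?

2010

2009: real = 6508.2/1.020 = 6380.59; growth vs 2008 (6453.78) = -1.13%.
2010: real = 7175.3/1.042 = 6886.08; growth vs 2009 (6380.59) = 7.92%.
2011: real = 7065.7/1.118 = 6319.95; growth vs 2010 (6886.08) = -8.22%.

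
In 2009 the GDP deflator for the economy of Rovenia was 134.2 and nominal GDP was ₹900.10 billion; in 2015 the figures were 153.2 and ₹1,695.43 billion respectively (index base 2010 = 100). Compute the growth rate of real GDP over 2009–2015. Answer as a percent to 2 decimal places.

Deflate each year: 2009 → 900.10/1.342 = 670.72; 2015 → 1695.43/1.532 = 1106.68.
So real GDP changed by 1106.68/670.72 − 1 = 0.6500, i.e. 65.00%.

65.00%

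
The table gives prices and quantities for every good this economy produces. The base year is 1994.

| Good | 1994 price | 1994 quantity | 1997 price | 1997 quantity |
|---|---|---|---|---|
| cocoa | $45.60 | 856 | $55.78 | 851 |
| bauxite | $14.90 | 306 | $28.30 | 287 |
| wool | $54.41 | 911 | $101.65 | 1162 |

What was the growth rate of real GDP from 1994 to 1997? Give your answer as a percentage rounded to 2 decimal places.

Real GDP 1994 = Nominal GDP 1994 = 45.60·856 + 14.90·306 + 54.41·911 = 93160.51.
Real GDP 1997 (at 1994 prices) = 45.60·851 + 14.90·287 + 54.41·1162 = 106306.32.
Real growth = 106306.32/93160.51 − 1 = 0.1411.

14.11%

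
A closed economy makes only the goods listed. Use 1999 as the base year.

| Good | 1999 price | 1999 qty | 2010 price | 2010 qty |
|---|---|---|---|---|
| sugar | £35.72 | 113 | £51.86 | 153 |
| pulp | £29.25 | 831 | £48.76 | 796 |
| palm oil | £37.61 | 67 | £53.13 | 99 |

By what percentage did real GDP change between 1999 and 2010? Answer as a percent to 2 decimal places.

5.21%

Real GDP 1999 = Nominal GDP 1999 = 35.72·113 + 29.25·831 + 37.61·67 = 30862.98.
Real GDP 2010 (at 1999 prices) = 35.72·153 + 29.25·796 + 37.61·99 = 32471.55.
Real growth = 32471.55/30862.98 − 1 = 0.0521.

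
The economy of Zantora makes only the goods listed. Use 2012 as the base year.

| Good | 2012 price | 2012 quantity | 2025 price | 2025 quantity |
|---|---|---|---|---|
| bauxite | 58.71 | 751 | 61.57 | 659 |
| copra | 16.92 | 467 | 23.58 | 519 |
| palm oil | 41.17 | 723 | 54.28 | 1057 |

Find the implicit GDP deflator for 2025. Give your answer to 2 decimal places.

121.10

Nominal GDP 2025 = 61.57·659 + 23.58·519 + 54.28·1057 = 110186.61.
Real GDP 2025 (at 2012 prices) = 58.71·659 + 16.92·519 + 41.17·1057 = 90988.06.
Deflator = Nominal/Real × 100 = 110186.61/90988.06 × 100 = 121.100.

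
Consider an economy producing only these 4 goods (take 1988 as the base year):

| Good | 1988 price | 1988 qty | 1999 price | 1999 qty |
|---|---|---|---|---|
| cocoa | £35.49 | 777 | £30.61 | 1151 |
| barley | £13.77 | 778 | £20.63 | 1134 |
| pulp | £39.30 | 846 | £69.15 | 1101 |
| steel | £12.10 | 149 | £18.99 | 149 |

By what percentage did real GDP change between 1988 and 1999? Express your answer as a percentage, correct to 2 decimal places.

Real GDP 1988 = Nominal GDP 1988 = 35.49·777 + 13.77·778 + 39.30·846 + 12.10·149 = 73339.49.
Real GDP 1999 (at 1988 prices) = 35.49·1151 + 13.77·1134 + 39.30·1101 + 12.10·149 = 101536.37.
Real growth = 101536.37/73339.49 − 1 = 0.3845.

38.45%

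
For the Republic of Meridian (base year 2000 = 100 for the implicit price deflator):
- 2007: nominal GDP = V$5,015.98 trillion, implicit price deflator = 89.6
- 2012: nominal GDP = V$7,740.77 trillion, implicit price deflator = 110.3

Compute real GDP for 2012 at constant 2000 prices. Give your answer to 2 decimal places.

Real GDP = Nominal / (implicit price deflator/100) = 7740.77 / 1.103 = 7017.92.

V$7,017.92 trillion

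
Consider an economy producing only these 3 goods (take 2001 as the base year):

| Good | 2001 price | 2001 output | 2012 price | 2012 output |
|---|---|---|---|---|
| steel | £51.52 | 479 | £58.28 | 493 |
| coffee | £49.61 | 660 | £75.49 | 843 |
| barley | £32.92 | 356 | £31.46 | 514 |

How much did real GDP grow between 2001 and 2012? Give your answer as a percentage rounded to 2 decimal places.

21.70%

Real GDP 2001 = Nominal GDP 2001 = 51.52·479 + 49.61·660 + 32.92·356 = 69140.20.
Real GDP 2012 (at 2001 prices) = 51.52·493 + 49.61·843 + 32.92·514 = 84141.47.
Real growth = 84141.47/69140.20 − 1 = 0.2170.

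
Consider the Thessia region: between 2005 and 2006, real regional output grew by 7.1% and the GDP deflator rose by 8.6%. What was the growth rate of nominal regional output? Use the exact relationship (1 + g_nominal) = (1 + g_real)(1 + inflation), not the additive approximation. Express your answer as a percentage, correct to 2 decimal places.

16.31%

(1 + g_nom) = (1 + g_real)(1 + π) = 1.0710 × 1.0860 = 1.16311.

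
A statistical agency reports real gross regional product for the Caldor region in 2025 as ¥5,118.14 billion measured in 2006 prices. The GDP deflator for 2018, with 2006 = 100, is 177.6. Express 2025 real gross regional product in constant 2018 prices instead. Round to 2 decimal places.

Real gross regional product in 2018 prices = Real gross regional product in 2006 prices × (P_2018/P_2006) = 5118.14 × 1.776 = 9089.82.

¥9,089.82 billion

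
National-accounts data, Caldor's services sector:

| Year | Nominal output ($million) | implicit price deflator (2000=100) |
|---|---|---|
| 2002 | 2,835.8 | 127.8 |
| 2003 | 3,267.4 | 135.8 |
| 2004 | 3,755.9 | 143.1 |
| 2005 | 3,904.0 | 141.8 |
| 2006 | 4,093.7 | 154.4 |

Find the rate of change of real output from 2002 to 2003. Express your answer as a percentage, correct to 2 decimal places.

8.43%

Real output 2002 = 2835.8/1.278 = 2218.94.
Real output 2003 = 3267.4/1.358 = 2406.04.
Change = 2406.04/2218.94 − 1 = 0.0843.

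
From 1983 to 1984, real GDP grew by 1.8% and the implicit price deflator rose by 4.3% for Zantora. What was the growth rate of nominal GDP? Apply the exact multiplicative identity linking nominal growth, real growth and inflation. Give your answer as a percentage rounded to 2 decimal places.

6.18%

(1 + g_nom) = (1 + g_real)(1 + π) = 1.0180 × 1.0430 = 1.06177.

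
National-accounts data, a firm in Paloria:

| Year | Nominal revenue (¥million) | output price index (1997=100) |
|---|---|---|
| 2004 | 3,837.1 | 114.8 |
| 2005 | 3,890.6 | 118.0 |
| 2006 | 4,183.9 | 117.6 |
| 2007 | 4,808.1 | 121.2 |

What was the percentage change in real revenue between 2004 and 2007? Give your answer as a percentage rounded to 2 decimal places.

18.69%

Real revenue 2004 = 3837.1/1.148 = 3342.42.
Real revenue 2007 = 4808.1/1.212 = 3967.08.
Change = 3967.08/3342.42 − 1 = 0.1869.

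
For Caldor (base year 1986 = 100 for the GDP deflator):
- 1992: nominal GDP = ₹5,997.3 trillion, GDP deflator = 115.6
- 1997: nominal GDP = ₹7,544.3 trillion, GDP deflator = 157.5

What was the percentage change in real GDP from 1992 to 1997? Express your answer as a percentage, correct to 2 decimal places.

Real GDP 1992 = 5997.3 / 1.156 = 5187.98.
Real GDP 1997 = 7544.3 / 1.575 = 4790.03.
Real growth = 4790.03 / 5187.98 − 1 = -0.0767.

-7.67%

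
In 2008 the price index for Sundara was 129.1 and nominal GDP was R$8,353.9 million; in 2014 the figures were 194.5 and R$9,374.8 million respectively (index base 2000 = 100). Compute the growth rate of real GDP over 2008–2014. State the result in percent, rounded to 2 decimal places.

-25.51%

Deflate each year: 2008 → 8353.9/1.291 = 6470.88; 2014 → 9374.8/1.945 = 4819.95.
So real GDP changed by 4819.95/6470.88 − 1 = -0.2551, i.e. -25.51%.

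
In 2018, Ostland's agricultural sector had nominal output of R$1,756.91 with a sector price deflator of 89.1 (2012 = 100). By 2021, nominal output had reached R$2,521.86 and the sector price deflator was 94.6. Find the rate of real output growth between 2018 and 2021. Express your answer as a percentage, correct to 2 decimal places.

35.19%

Deflate each year: 2018 → 1756.91/0.891 = 1971.84; 2021 → 2521.86/0.946 = 2665.81.
So real output changed by 2665.81/1971.84 − 1 = 0.3519, i.e. 35.19%.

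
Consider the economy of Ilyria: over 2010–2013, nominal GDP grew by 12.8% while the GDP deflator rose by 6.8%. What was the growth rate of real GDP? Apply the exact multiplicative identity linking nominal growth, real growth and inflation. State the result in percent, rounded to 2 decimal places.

(1 + g_nom) = (1 + g_real)(1 + π), so g_real = 1.1280 / 1.0680 − 1 = 0.05618.

5.62%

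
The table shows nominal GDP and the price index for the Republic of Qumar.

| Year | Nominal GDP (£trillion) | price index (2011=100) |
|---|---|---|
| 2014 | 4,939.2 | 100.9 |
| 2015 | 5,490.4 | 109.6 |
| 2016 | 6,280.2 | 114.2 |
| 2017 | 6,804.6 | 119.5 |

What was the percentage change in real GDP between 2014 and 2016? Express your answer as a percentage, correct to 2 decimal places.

12.34%

Real GDP 2014 = 4939.2/1.009 = 4895.14.
Real GDP 2016 = 6280.2/1.142 = 5499.30.
Change = 5499.30/4895.14 − 1 = 0.1234.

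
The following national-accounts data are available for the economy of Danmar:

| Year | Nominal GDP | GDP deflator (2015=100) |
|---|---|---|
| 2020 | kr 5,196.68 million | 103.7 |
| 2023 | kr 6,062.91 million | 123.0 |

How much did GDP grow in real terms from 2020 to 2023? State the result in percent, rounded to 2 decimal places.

-1.64%

Real GDP 2020 = 5196.68 / 1.037 = 5011.26.
Real GDP 2023 = 6062.91 / 1.230 = 4929.20.
Real growth = 4929.20 / 5011.26 − 1 = -0.0164.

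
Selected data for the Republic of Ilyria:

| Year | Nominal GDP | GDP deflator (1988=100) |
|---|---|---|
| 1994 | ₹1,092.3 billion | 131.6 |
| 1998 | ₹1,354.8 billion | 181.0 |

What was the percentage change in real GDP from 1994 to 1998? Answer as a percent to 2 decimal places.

Real GDP 1994 = 1092.3 / 1.316 = 830.02.
Real GDP 1998 = 1354.8 / 1.810 = 748.51.
Real growth = 748.51 / 830.02 − 1 = -0.0982.

-9.82%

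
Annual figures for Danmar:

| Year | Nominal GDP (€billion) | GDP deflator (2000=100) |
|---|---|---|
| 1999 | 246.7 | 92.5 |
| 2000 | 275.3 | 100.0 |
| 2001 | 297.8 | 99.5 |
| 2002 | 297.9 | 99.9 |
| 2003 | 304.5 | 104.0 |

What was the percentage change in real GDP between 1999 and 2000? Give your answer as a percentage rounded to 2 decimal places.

3.22%

Real GDP 1999 = 246.7/0.925 = 266.70.
Real GDP 2000 = 275.3/1.000 = 275.30.
Change = 275.30/266.70 − 1 = 0.0322.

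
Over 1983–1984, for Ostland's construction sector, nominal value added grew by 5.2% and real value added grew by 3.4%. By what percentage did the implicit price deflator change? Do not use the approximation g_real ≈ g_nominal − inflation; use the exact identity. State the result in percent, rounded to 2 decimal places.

(1 + g_nom) = (1 + g_real)(1 + π), so π = 1.0520 / 1.0340 − 1 = 0.01741.

1.74%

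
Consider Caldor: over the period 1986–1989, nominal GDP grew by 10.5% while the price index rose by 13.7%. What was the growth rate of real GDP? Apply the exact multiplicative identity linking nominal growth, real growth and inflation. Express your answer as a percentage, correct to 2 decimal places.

(1 + g_nom) = (1 + g_real)(1 + π), so g_real = 1.1050 / 1.1370 − 1 = -0.02814.

-2.81%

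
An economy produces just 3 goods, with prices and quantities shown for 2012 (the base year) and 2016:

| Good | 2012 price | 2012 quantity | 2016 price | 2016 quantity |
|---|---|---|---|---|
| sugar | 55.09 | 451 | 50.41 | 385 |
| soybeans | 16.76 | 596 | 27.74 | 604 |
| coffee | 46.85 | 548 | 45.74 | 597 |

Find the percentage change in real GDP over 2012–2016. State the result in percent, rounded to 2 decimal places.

Real GDP 2012 = Nominal GDP 2012 = 55.09·451 + 16.76·596 + 46.85·548 = 60508.35.
Real GDP 2016 (at 2012 prices) = 55.09·385 + 16.76·604 + 46.85·597 = 59302.14.
Real growth = 59302.14/60508.35 − 1 = -0.0199.

-1.99%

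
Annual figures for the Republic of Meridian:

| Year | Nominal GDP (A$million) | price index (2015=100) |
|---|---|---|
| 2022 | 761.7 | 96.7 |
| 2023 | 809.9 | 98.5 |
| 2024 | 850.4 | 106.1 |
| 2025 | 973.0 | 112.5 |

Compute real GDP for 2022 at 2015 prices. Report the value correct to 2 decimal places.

A$787.69 million

Real GDP 2022 = 761.7 / 0.967 = 787.69.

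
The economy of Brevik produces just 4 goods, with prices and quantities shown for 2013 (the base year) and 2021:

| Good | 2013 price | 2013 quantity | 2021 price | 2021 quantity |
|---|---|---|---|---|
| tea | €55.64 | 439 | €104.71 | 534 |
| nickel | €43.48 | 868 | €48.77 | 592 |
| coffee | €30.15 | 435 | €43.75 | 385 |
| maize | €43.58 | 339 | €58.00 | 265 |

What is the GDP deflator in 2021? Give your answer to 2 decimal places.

Nominal GDP 2021 = 104.71·534 + 48.77·592 + 43.75·385 + 58.00·265 = 117000.73.
Real GDP 2021 (at 2013 prices) = 55.64·534 + 43.48·592 + 30.15·385 + 43.58·265 = 78608.37.
Deflator = Nominal/Real × 100 = 117000.73/78608.37 × 100 = 148.840.

148.84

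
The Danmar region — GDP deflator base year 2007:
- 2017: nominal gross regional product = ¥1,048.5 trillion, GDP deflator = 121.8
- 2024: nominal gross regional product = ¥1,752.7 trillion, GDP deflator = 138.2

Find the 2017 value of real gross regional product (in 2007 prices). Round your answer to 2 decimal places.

Real gross regional product = Nominal / (GDP deflator/100) = 1048.5 / 1.218 = 860.84.

¥860.84 trillion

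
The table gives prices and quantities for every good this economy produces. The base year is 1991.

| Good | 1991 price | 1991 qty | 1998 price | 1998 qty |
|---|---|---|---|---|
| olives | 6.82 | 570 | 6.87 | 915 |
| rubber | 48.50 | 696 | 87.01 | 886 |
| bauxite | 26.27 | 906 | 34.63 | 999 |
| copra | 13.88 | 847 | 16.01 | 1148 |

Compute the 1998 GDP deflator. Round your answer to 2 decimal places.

149.20

Nominal GDP 1998 = 6.87·915 + 87.01·886 + 34.63·999 + 16.01·1148 = 136351.76.
Real GDP 1998 (at 1991 prices) = 6.82·915 + 48.50·886 + 26.27·999 + 13.88·1148 = 91389.27.
Deflator = Nominal/Real × 100 = 136351.76/91389.27 × 100 = 149.199.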